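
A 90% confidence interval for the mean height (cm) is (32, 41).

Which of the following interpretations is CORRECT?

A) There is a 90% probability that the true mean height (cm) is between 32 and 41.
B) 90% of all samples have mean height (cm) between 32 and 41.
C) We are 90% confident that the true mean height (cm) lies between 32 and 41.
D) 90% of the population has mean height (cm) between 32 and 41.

A confidence interval represents our confidence in the procedure, not a probability statement about the parameter.

Key concept: If we repeated this sampling process many times and computed a 90% CI each time, about 90% of those intervals would contain the true population parameter.

For this specific interval (32, 41):
- Midpoint (point estimate): 36.5
- Margin of error: 4.5

The correct interpretation is the one stating confidence that the true parameter lies in the interval — option C.

C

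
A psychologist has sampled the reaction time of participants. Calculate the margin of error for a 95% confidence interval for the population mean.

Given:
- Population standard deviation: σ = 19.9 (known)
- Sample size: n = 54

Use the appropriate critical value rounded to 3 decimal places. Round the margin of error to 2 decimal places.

The population standard deviation σ is known, so use the z-interval margin of error formula.

For 95% confidence, z* = 1.96 (from standard normal table)

Margin of error formula for z-interval: E = z* × σ/√n

E = 1.96 × 19.9/√54
  = 1.96 × 2.708047
  = 5.3078

Rounded to 2 decimal places:

5.31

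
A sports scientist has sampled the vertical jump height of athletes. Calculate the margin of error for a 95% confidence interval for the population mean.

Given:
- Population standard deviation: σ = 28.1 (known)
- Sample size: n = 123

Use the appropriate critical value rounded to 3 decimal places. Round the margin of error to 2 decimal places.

The population standard deviation σ is known, so use the z-interval margin of error formula.

For 95% confidence, z* = 1.96 (from standard normal table)

Margin of error formula for z-interval: E = z* × σ/√n

E = 1.96 × 28.1/√123
  = 1.96 × 2.533692
  = 4.9660

Rounded to 2 decimal places:

4.97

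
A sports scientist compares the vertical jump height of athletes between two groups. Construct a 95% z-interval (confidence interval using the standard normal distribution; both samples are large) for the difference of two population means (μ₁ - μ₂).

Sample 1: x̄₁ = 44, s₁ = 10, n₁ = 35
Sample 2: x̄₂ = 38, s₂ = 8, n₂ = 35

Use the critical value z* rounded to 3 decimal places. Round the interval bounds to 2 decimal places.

Both samples are large (n₁ = 35 ≥ 30, n₂ = 35 ≥ 30), so a z-interval for the difference of means applies.

Point estimate: x̄₁ - x̄₂ = 44 - 38 = 6

Standard error: SE = √(s₁²/n₁ + s₂²/n₂)
= √(10²/35 + 8²/35)
= √(2.857143 + 1.828571)
= 2.164651

For 95% confidence, z* = 1.96 (from standard normal table)
Margin of error: E = z* × SE = 1.96 × 2.164651 = 4.2427

Z-interval: (x̄₁ - x̄₂) ± E = 6 ± 4.2427 = (1.7573, 10.2427)

Rounded to 2 decimal places:

(1.76, 10.24)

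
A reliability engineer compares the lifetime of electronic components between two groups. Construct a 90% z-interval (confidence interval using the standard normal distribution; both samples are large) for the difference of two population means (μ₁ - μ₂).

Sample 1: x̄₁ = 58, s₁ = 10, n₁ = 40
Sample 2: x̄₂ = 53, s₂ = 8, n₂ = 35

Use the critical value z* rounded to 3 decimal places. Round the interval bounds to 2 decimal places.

Both samples are large (n₁ = 40 ≥ 30, n₂ = 35 ≥ 30), so a z-interval for the difference of means applies.

Point estimate: x̄₁ - x̄₂ = 58 - 53 = 5

Standard error: SE = √(s₁²/n₁ + s₂²/n₂)
= √(10²/40 + 8²/35)
= √(2.500000 + 1.828571)
= 2.080522

For 90% confidence, z* = 1.645 (from standard normal table)
Margin of error: E = z* × SE = 1.645 × 2.080522 = 3.4225

Z-interval: (x̄₁ - x̄₂) ± E = 5 ± 3.4225 = (1.5775, 8.4225)

Rounded to 2 decimal places:

(1.58, 8.42)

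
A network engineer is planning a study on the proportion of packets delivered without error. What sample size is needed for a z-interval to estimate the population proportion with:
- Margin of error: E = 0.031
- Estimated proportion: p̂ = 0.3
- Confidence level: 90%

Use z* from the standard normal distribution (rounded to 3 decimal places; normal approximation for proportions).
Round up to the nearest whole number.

Using z* for proportion z-interval (normal approximation).

For 90% confidence, z* = 1.645 (from standard normal table)

Sample size formula for proportion z-interval: n = z*²p̂(1-p̂)/E²

n = 1.645² × 0.3 × 0.7 / 0.031²
  = 2.706025 × 0.21 / 0.000961
  = 591.3270

Round up to the nearest whole number: n = 592

592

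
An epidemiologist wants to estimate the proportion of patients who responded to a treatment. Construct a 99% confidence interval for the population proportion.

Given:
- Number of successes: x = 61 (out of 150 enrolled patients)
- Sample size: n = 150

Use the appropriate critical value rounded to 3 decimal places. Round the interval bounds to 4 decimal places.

Sample proportion: p̂ = 61/150 = 0.406667

Check conditions for normal approximation:
  np̂ = 61 ≥ 10 ✓
  n(1-p̂) = 89 ≥ 10 ✓

The sample is large enough, so use a z-interval (normal approximation) for the proportion.

For 99% confidence, z* = 2.576 (from standard normal table)

Standard error: SE = √(p̂(1-p̂)/n) = √(0.406667×0.593333/150) = 0.04010726

Margin of error: E = z* × SE = 2.576 × 0.04010726 = 0.103316

Z-interval: p̂ ± E = 0.406667 ± 0.103316 = (0.303350, 0.509983)

Rounded to 4 decimal places:

(0.3034, 0.5100)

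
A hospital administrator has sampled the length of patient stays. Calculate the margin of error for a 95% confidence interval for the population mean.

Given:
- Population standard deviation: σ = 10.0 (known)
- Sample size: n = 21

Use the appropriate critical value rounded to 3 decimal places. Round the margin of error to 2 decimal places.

The population standard deviation σ is known, so use the z-interval margin of error formula.

For 95% confidence, z* = 1.96 (from standard normal table)

Margin of error formula for z-interval: E = z* × σ/√n

E = 1.96 × 10.0/√21
  = 1.96 × 2.182179
  = 4.2771

Rounded to 2 decimal places:

4.28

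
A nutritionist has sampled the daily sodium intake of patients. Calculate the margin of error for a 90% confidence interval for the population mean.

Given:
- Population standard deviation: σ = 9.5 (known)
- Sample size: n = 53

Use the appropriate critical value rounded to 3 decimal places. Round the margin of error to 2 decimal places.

The population standard deviation σ is known, so use the z-interval margin of error formula.

For 90% confidence, z* = 1.645 (from standard normal table)

Margin of error formula for z-interval: E = z* × σ/√n

E = 1.645 × 9.5/√53
  = 1.645 × 1.304925
  = 2.1466

Rounded to 2 decimal places:

2.15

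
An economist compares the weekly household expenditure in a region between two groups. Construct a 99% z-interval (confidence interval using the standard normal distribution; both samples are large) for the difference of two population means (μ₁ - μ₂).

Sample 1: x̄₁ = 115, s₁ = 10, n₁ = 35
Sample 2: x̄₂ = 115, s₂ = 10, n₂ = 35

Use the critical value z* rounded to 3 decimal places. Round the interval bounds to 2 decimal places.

Both samples are large (n₁ = 35 ≥ 30, n₂ = 35 ≥ 30), so a z-interval for the difference of means applies.

Point estimate: x̄₁ - x̄₂ = 115 - 115 = 0

Standard error: SE = √(s₁²/n₁ + s₂²/n₂)
= √(10²/35 + 10²/35)
= √(2.857143 + 2.857143)
= 2.390457

For 99% confidence, z* = 2.576 (from standard normal table)
Margin of error: E = z* × SE = 2.576 × 2.390457 = 6.1578

Z-interval: (x̄₁ - x̄₂) ± E = 0 ± 6.1578 = (-6.1578, 6.1578)

Rounded to 2 decimal places:

(-6.16, 6.16)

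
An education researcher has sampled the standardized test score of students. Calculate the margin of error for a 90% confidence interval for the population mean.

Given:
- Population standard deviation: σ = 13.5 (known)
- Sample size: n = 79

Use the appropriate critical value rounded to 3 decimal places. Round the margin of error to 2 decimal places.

The population standard deviation σ is known, so use the z-interval margin of error formula.

For 90% confidence, z* = 1.645 (from standard normal table)

Margin of error formula for z-interval: E = z* × σ/√n

E = 1.645 × 13.5/√79
  = 1.645 × 1.518869
  = 2.4985

Rounded to 2 decimal places:

2.50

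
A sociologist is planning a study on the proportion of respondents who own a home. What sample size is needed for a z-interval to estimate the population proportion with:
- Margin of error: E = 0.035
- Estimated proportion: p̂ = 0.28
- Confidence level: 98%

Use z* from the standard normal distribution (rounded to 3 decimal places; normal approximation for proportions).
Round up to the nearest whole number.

Using z* for proportion z-interval (normal approximation).

For 98% confidence, z* = 2.326 (from standard normal table)

Sample size formula for proportion z-interval: n = z*²p̂(1-p̂)/E²

n = 2.326² × 0.28 × 0.72 / 0.035²
  = 5.410276 × 0.2016 / 0.001225
  = 890.3769

Round up to the nearest whole number: n = 891

891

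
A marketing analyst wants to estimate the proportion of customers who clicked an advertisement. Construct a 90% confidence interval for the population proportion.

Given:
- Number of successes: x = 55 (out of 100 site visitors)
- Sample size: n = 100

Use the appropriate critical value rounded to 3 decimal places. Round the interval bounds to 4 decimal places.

Sample proportion: p̂ = 55/100 = 0.550000

Check conditions for normal approximation:
  np̂ = 55 ≥ 10 ✓
  n(1-p̂) = 45 ≥ 10 ✓

The sample is large enough, so use a z-interval (normal approximation) for the proportion.

For 90% confidence, z* = 1.645 (from standard normal table)

Standard error: SE = √(p̂(1-p̂)/n) = √(0.550000×0.450000/100) = 0.04974937

Margin of error: E = z* × SE = 1.645 × 0.04974937 = 0.081838

Z-interval: p̂ ± E = 0.550000 ± 0.081838 = (0.468162, 0.631838)

Rounded to 4 decimal places:

(0.4682, 0.6318)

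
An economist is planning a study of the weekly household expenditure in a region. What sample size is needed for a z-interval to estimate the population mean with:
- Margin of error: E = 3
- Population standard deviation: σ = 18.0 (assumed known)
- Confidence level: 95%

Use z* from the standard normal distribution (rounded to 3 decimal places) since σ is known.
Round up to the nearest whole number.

Using z* since population σ is known (z-interval formula).

For 95% confidence, z* = 1.96 (from standard normal table)

Sample size formula for z-interval: n = (z*σ/E)²

n = (1.96 × 18.0 / 3)²
  = (11.760000)²
  = 138.2976

Round up to the nearest whole number: n = 139

139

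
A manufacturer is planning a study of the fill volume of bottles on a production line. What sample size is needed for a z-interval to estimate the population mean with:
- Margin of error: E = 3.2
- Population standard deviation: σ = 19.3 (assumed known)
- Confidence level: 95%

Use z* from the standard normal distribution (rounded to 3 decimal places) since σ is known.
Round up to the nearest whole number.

Using z* since population σ is known (z-interval formula).

For 95% confidence, z* = 1.96 (from standard normal table)

Sample size formula for z-interval: n = (z*σ/E)²

n = (1.96 × 19.3 / 3.2)²
  = (11.821250)²
  = 139.7420

Round up to the nearest whole number: n = 140

140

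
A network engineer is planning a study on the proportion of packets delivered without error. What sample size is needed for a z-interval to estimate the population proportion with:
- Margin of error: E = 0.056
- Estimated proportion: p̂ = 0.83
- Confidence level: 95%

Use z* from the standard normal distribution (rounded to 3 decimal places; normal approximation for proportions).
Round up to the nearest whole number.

Using z* for proportion z-interval (normal approximation).

For 95% confidence, z* = 1.96 (from standard normal table)

Sample size formula for proportion z-interval: n = z*²p̂(1-p̂)/E²

n = 1.96² × 0.83 × 0.17 / 0.056²
  = 3.8416 × 0.1411 / 0.003136
  = 172.8475

Round up to the nearest whole number: n = 173

173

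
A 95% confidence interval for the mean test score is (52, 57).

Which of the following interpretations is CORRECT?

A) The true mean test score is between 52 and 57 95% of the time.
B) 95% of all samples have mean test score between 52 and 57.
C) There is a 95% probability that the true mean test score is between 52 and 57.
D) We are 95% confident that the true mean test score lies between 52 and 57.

A confidence interval represents our confidence in the procedure, not a probability statement about the parameter.

Key concept: If we repeated this sampling process many times and computed a 95% CI each time, about 95% of those intervals would contain the true population parameter.

For this specific interval (52, 57):
- Midpoint (point estimate): 54.5
- Margin of error: 2.5

The correct interpretation is the one stating confidence that the true parameter lies in the interval — option D.

D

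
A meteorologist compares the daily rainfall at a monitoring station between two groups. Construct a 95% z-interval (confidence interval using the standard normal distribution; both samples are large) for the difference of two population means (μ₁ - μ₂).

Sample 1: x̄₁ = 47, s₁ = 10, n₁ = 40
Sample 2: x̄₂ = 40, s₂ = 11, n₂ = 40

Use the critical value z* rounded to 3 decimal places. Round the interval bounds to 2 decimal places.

Both samples are large (n₁ = 40 ≥ 30, n₂ = 40 ≥ 30), so a z-interval for the difference of means applies.

Point estimate: x̄₁ - x̄₂ = 47 - 40 = 7

Standard error: SE = √(s₁²/n₁ + s₂²/n₂)
= √(10²/40 + 11²/40)
= √(2.500000 + 3.025000)
= 2.350532

For 95% confidence, z* = 1.96 (from standard normal table)
Margin of error: E = z* × SE = 1.96 × 2.350532 = 4.6070

Z-interval: (x̄₁ - x̄₂) ± E = 7 ± 4.6070 = (2.3930, 11.6070)

Rounded to 2 decimal places:

(2.39, 11.61)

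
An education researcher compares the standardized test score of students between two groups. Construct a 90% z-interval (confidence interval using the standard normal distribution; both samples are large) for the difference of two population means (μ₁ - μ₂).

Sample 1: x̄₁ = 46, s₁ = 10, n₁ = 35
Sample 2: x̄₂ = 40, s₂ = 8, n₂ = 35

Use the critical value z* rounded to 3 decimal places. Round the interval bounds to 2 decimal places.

Both samples are large (n₁ = 35 ≥ 30, n₂ = 35 ≥ 30), so a z-interval for the difference of means applies.

Point estimate: x̄₁ - x̄₂ = 46 - 40 = 6

Standard error: SE = √(s₁²/n₁ + s₂²/n₂)
= √(10²/35 + 8²/35)
= √(2.857143 + 1.828571)
= 2.164651

For 90% confidence, z* = 1.645 (from standard normal table)
Margin of error: E = z* × SE = 1.645 × 2.164651 = 3.5609

Z-interval: (x̄₁ - x̄₂) ± E = 6 ± 3.5609 = (2.4391, 9.5609)

Rounded to 2 decimal places:

(2.44, 9.56)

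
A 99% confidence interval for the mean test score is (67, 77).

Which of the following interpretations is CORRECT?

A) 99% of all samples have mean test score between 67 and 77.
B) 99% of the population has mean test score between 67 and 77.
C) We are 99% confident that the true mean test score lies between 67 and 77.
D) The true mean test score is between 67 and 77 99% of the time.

A confidence interval represents our confidence in the procedure, not a probability statement about the parameter.

Key concept: If we repeated this sampling process many times and computed a 99% CI each time, about 99% of those intervals would contain the true population parameter.

For this specific interval (67, 77):
- Midpoint (point estimate): 72
- Margin of error: 5

The correct interpretation is the one stating confidence that the true parameter lies in the interval — option C.

C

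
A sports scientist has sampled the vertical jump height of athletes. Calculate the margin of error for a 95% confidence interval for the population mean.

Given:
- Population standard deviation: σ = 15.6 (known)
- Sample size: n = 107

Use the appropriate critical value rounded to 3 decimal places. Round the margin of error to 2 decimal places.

The population standard deviation σ is known, so use the z-interval margin of error formula.

For 95% confidence, z* = 1.96 (from standard normal table)

Margin of error formula for z-interval: E = z* × σ/√n

E = 1.96 × 15.6/√107
  = 1.96 × 1.508109
  = 2.9559

Rounded to 2 decimal places:

2.96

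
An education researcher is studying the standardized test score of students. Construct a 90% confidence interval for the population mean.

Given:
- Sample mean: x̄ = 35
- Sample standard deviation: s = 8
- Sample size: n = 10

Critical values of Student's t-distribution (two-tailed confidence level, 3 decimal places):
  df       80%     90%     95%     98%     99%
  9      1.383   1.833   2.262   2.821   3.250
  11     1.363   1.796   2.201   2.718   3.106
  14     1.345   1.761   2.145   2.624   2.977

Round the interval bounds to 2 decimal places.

The population standard deviation σ is unknown (only the sample standard deviation s is given), so use a t-interval with df = n - 1 = 10 - 1 = 9.

For 90% confidence with df = 9, t* = 1.833 (from t-table)

Standard error: SE = s/√n = 8/√10 = 2.529822

Margin of error: E = t* × SE = 1.833 × 2.529822 = 4.6372

T-interval: x̄ ± E = 35 ± 4.6372 = (30.3628, 39.6372)

Rounded to 2 decimal places:

(30.36, 39.64)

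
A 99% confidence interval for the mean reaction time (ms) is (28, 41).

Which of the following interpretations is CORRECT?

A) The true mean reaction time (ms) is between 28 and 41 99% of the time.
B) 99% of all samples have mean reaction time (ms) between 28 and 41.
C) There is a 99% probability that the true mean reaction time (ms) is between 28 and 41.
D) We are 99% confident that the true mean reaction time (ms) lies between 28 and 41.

A confidence interval represents our confidence in the procedure, not a probability statement about the parameter.

Key concept: If we repeated this sampling process many times and computed a 99% CI each time, about 99% of those intervals would contain the true population parameter.

For this specific interval (28, 41):
- Midpoint (point estimate): 34.5
- Margin of error: 6.5

The correct interpretation is the one stating confidence that the true parameter lies in the interval — option D.

D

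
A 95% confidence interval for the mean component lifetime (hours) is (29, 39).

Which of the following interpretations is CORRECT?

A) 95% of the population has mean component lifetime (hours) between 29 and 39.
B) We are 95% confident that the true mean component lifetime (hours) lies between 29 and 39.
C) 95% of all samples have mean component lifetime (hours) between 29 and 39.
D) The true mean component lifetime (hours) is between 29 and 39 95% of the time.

A confidence interval represents our confidence in the procedure, not a probability statement about the parameter.

Key concept: If we repeated this sampling process many times and computed a 95% CI each time, about 95% of those intervals would contain the true population parameter.

For this specific interval (29, 39):
- Midpoint (point estimate): 34
- Margin of error: 5

The correct interpretation is the one stating confidence that the true parameter lies in the interval — option B.

B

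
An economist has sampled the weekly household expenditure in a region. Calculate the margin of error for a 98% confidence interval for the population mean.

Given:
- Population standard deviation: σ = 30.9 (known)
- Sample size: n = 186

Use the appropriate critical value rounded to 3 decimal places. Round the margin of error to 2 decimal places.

The population standard deviation σ is known, so use the z-interval margin of error formula.

For 98% confidence, z* = 2.326 (from standard normal table)

Margin of error formula for z-interval: E = z* × σ/√n

E = 2.326 × 30.9/√186
  = 2.326 × 2.265698
  = 5.2700

Rounded to 2 decimal places:

5.27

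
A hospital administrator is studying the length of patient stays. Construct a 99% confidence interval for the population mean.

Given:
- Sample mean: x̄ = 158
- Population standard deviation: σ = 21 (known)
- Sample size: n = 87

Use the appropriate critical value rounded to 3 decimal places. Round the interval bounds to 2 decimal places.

The population standard deviation σ is known, so use a z-interval (standard normal critical value).

For 99% confidence, z* = 2.576 (from standard normal table)

Standard error: SE = σ/√n = 21/√87 = 2.251436

Margin of error: E = z* × SE = 2.576 × 2.251436 = 5.7997

Z-interval: x̄ ± E = 158 ± 5.7997 = (152.2003, 163.7997)

Rounded to 2 decimal places:

(152.20, 163.80)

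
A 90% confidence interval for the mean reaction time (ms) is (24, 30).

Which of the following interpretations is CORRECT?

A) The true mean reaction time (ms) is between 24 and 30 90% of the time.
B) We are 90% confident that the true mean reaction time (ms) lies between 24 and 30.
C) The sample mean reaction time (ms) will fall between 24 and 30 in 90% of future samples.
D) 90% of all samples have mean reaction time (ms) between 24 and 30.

A confidence interval represents our confidence in the procedure, not a probability statement about the parameter.

Key concept: If we repeated this sampling process many times and computed a 90% CI each time, about 90% of those intervals would contain the true population parameter.

For this specific interval (24, 30):
- Midpoint (point estimate): 27
- Margin of error: 3

The correct interpretation is the one stating confidence that the true parameter lies in the interval — option B.

B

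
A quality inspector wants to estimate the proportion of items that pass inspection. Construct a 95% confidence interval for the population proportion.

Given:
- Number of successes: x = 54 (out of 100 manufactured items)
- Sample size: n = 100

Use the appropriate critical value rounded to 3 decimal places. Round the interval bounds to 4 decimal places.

Sample proportion: p̂ = 54/100 = 0.540000

Check conditions for normal approximation:
  np̂ = 54 ≥ 10 ✓
  n(1-p̂) = 46 ≥ 10 ✓

The sample is large enough, so use a z-interval (normal approximation) for the proportion.

For 95% confidence, z* = 1.96 (from standard normal table)

Standard error: SE = √(p̂(1-p̂)/n) = √(0.540000×0.460000/100) = 0.04983974

Margin of error: E = z* × SE = 1.96 × 0.04983974 = 0.097686

Z-interval: p̂ ± E = 0.540000 ± 0.097686 = (0.442314, 0.637686)

Rounded to 4 decimal places:

(0.4423, 0.6377)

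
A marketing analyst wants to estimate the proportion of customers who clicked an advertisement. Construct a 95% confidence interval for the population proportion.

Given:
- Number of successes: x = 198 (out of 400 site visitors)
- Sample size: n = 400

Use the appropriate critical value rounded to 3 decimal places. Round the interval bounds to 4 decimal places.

Sample proportion: p̂ = 198/400 = 0.495000

Check conditions for normal approximation:
  np̂ = 198 ≥ 10 ✓
  n(1-p̂) = 202 ≥ 10 ✓

The sample is large enough, so use a z-interval (normal approximation) for the proportion.

For 95% confidence, z* = 1.96 (from standard normal table)

Standard error: SE = √(p̂(1-p̂)/n) = √(0.495000×0.505000/400) = 0.02499875

Margin of error: E = z* × SE = 1.96 × 0.02499875 = 0.048998

Z-interval: p̂ ± E = 0.495000 ± 0.048998 = (0.446002, 0.543998)

Rounded to 4 decimal places:

(0.4460, 0.5440)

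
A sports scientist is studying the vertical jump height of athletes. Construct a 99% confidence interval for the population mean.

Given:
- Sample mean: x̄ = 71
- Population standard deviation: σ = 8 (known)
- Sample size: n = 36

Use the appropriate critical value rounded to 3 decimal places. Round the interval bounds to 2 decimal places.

The population standard deviation σ is known, so use a z-interval (standard normal critical value).

For 99% confidence, z* = 2.576 (from standard normal table)

Standard error: SE = σ/√n = 8/√36 = 1.333333

Margin of error: E = z* × SE = 2.576 × 1.333333 = 3.4347

Z-interval: x̄ ± E = 71 ± 3.4347 = (67.5653, 74.4347)

Rounded to 2 decimal places:

(67.57, 74.43)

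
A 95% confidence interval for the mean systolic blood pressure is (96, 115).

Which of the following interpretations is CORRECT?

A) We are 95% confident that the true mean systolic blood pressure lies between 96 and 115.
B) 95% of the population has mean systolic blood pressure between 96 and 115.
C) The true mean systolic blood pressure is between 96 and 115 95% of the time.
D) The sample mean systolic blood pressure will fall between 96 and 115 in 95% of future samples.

A confidence interval represents our confidence in the procedure, not a probability statement about the parameter.

Key concept: If we repeated this sampling process many times and computed a 95% CI each time, about 95% of those intervals would contain the true population parameter.

For this specific interval (96, 115):
- Midpoint (point estimate): 105.5
- Margin of error: 9.5

The correct interpretation is the one stating confidence that the true parameter lies in the interval — option A.

A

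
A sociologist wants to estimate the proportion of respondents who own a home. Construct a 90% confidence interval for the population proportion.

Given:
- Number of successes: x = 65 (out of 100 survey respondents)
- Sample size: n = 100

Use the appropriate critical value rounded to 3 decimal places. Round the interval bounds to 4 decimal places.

Sample proportion: p̂ = 65/100 = 0.650000

Check conditions for normal approximation:
  np̂ = 65 ≥ 10 ✓
  n(1-p̂) = 35 ≥ 10 ✓

The sample is large enough, so use a z-interval (normal approximation) for the proportion.

For 90% confidence, z* = 1.645 (from standard normal table)

Standard error: SE = √(p̂(1-p̂)/n) = √(0.650000×0.350000/100) = 0.04769696

Margin of error: E = z* × SE = 1.645 × 0.04769696 = 0.078461

Z-interval: p̂ ± E = 0.650000 ± 0.078461 = (0.571539, 0.728461)

Rounded to 4 decimal places:

(0.5715, 0.7285)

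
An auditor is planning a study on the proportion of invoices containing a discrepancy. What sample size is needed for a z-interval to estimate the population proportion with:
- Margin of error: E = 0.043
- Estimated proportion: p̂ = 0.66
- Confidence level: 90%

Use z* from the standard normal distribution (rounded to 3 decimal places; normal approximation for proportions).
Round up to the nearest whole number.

Using z* for proportion z-interval (normal approximation).

For 90% confidence, z* = 1.645 (from standard normal table)

Sample size formula for proportion z-interval: n = z*²p̂(1-p̂)/E²

n = 1.645² × 0.66 × 0.34 / 0.043²
  = 2.706025 × 0.2244 / 0.001849
  = 328.4110

Round up to the nearest whole number: n = 329

329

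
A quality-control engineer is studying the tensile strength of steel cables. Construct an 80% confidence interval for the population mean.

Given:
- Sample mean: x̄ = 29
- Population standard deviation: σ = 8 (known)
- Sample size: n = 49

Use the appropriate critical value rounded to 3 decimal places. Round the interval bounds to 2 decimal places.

The population standard deviation σ is known, so use a z-interval (standard normal critical value).

For 80% confidence, z* = 1.282 (from standard normal table)

Standard error: SE = σ/√n = 8/√49 = 1.142857

Margin of error: E = z* × SE = 1.282 × 1.142857 = 1.4651

Z-interval: x̄ ± E = 29 ± 1.4651 = (27.5349, 30.4651)

Rounded to 2 decimal places:

(27.53, 30.47)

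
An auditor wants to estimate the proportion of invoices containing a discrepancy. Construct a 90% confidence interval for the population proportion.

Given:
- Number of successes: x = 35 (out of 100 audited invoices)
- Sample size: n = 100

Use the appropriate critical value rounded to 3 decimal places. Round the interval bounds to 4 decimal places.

Sample proportion: p̂ = 35/100 = 0.350000

Check conditions for normal approximation:
  np̂ = 35 ≥ 10 ✓
  n(1-p̂) = 65 ≥ 10 ✓

The sample is large enough, so use a z-interval (normal approximation) for the proportion.

For 90% confidence, z* = 1.645 (from standard normal table)

Standard error: SE = √(p̂(1-p̂)/n) = √(0.350000×0.650000/100) = 0.04769696

Margin of error: E = z* × SE = 1.645 × 0.04769696 = 0.078461

Z-interval: p̂ ± E = 0.350000 ± 0.078461 = (0.271539, 0.428461)

Rounded to 4 decimal places:

(0.2715, 0.4285)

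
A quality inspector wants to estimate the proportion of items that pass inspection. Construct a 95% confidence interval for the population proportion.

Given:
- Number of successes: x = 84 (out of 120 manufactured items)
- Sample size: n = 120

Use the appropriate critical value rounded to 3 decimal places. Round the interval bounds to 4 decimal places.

Sample proportion: p̂ = 84/120 = 0.700000

Check conditions for normal approximation:
  np̂ = 84 ≥ 10 ✓
  n(1-p̂) = 36 ≥ 10 ✓

The sample is large enough, so use a z-interval (normal approximation) for the proportion.

For 95% confidence, z* = 1.96 (from standard normal table)

Standard error: SE = √(p̂(1-p̂)/n) = √(0.700000×0.300000/120) = 0.04183300

Margin of error: E = z* × SE = 1.96 × 0.04183300 = 0.081993

Z-interval: p̂ ± E = 0.700000 ± 0.081993 = (0.618007, 0.781993)

Rounded to 4 decimal places:

(0.6180, 0.7820)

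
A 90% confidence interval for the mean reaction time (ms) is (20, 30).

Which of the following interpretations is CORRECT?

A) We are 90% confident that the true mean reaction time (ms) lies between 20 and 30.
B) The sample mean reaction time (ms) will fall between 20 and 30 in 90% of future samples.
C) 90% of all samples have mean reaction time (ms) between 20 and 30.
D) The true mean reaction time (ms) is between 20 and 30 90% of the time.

A confidence interval represents our confidence in the procedure, not a probability statement about the parameter.

Key concept: If we repeated this sampling process many times and computed a 90% CI each time, about 90% of those intervals would contain the true population parameter.

For this specific interval (20, 30):
- Midpoint (point estimate): 25
- Margin of error: 5

The correct interpretation is the one stating confidence that the true parameter lies in the interval — option A.

A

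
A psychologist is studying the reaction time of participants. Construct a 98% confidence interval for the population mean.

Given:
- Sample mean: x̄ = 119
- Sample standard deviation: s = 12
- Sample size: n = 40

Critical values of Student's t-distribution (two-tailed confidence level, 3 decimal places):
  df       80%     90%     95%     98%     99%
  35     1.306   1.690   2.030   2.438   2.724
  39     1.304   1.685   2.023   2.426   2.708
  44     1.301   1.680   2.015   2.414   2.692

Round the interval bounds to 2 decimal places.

The population standard deviation σ is unknown (only the sample standard deviation s is given), so use a t-interval with df = n - 1 = 40 - 1 = 39.

For 98% confidence with df = 39, t* = 2.426 (from t-table)

Standard error: SE = s/√n = 12/√40 = 1.897367

Margin of error: E = t* × SE = 2.426 × 1.897367 = 4.6030

T-interval: x̄ ± E = 119 ± 4.6030 = (114.3970, 123.6030)

Rounded to 2 decimal places:

(114.40, 123.60)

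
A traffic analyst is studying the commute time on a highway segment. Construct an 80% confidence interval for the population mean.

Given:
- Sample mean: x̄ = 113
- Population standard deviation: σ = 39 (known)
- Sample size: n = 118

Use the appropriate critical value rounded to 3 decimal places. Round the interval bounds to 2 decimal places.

The population standard deviation σ is known, so use a z-interval (standard normal critical value).

For 80% confidence, z* = 1.282 (from standard normal table)

Standard error: SE = σ/√n = 39/√118 = 3.590241

Margin of error: E = z* × SE = 1.282 × 3.590241 = 4.6027

Z-interval: x̄ ± E = 113 ± 4.6027 = (108.3973, 117.6027)

Rounded to 2 decimal places:

(108.40, 117.60)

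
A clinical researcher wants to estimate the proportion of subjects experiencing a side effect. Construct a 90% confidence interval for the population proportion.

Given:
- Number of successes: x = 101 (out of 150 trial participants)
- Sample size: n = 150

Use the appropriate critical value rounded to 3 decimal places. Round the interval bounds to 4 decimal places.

Sample proportion: p̂ = 101/150 = 0.673333

Check conditions for normal approximation:
  np̂ = 101 ≥ 10 ✓
  n(1-p̂) = 49 ≥ 10 ✓

The sample is large enough, so use a z-interval (normal approximation) for the proportion.

For 90% confidence, z* = 1.645 (from standard normal table)

Standard error: SE = √(p̂(1-p̂)/n) = √(0.673333×0.326667/150) = 0.03829322

Margin of error: E = z* × SE = 1.645 × 0.03829322 = 0.062992

Z-interval: p̂ ± E = 0.673333 ± 0.062992 = (0.610341, 0.736326)

Rounded to 4 decimal places:

(0.6103, 0.7363)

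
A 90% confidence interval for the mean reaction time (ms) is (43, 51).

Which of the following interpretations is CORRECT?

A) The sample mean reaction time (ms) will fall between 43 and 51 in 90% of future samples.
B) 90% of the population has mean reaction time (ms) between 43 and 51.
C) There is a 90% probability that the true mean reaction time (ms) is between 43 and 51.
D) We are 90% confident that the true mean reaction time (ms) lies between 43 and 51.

A confidence interval represents our confidence in the procedure, not a probability statement about the parameter.

Key concept: If we repeated this sampling process many times and computed a 90% CI each time, about 90% of those intervals would contain the true population parameter.

For this specific interval (43, 51):
- Midpoint (point estimate): 47
- Margin of error: 4

The correct interpretation is the one stating confidence that the true parameter lies in the interval — option D.

D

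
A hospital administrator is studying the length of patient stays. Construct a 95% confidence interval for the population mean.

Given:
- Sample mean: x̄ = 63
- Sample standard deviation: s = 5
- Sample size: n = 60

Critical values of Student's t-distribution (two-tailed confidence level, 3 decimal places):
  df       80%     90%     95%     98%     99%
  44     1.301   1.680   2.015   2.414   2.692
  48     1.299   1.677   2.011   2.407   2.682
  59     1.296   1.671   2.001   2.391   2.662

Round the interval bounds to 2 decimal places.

The population standard deviation σ is unknown (only the sample standard deviation s is given), so use a t-interval with df = n - 1 = 60 - 1 = 59.

For 95% confidence with df = 59, t* = 2.001 (from t-table)

Standard error: SE = s/√n = 5/√60 = 0.645497

Margin of error: E = t* × SE = 2.001 × 0.645497 = 1.2916

T-interval: x̄ ± E = 63 ± 1.2916 = (61.7084, 64.2916)

Rounded to 2 decimal places:

(61.71, 64.29)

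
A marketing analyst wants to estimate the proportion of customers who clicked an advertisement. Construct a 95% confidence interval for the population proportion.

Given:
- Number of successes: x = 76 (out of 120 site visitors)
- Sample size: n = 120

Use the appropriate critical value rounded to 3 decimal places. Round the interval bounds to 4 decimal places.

Sample proportion: p̂ = 76/120 = 0.633333

Check conditions for normal approximation:
  np̂ = 76 ≥ 10 ✓
  n(1-p̂) = 44 ≥ 10 ✓

The sample is large enough, so use a z-interval (normal approximation) for the proportion.

For 95% confidence, z* = 1.96 (from standard normal table)

Standard error: SE = √(p̂(1-p̂)/n) = √(0.633333×0.366667/120) = 0.04399074

Margin of error: E = z* × SE = 1.96 × 0.04399074 = 0.086222

Z-interval: p̂ ± E = 0.633333 ± 0.086222 = (0.547111, 0.719555)

Rounded to 4 decimal places:

(0.5471, 0.7196)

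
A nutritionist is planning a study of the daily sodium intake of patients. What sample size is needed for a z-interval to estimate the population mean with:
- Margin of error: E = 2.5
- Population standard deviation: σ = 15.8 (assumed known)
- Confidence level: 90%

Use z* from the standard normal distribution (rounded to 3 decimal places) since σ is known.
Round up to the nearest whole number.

Using z* since population σ is known (z-interval formula).

For 90% confidence, z* = 1.645 (from standard normal table)

Sample size formula for z-interval: n = (z*σ/E)²

n = (1.645 × 15.8 / 2.5)²
  = (10.396400)²
  = 108.0851

Round up to the nearest whole number: n = 109

109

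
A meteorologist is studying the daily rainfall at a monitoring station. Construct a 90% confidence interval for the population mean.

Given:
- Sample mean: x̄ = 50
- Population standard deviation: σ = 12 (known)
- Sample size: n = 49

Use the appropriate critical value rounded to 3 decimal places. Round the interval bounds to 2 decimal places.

The population standard deviation σ is known, so use a z-interval (standard normal critical value).

For 90% confidence, z* = 1.645 (from standard normal table)

Standard error: SE = σ/√n = 12/√49 = 1.714286

Margin of error: E = z* × SE = 1.645 × 1.714286 = 2.8200

Z-interval: x̄ ± E = 50 ± 2.8200 = (47.1800, 52.8200)

Rounded to 2 decimal places:

(47.18, 52.82)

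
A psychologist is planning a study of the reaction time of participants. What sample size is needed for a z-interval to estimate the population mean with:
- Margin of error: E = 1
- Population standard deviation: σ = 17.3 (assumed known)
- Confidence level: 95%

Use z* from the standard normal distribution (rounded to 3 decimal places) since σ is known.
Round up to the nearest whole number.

Using z* since population σ is known (z-interval formula).

For 95% confidence, z* = 1.96 (from standard normal table)

Sample size formula for z-interval: n = (z*σ/E)²

n = (1.96 × 17.3 / 1)²
  = (33.908000)²
  = 1149.7525

Round up to the nearest whole number: n = 1150

1150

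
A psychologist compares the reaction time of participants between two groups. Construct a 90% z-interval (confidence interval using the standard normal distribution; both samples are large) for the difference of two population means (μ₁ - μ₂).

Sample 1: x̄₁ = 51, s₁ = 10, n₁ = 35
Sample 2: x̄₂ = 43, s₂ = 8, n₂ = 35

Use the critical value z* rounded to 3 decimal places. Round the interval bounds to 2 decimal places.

Both samples are large (n₁ = 35 ≥ 30, n₂ = 35 ≥ 30), so a z-interval for the difference of means applies.

Point estimate: x̄₁ - x̄₂ = 51 - 43 = 8

Standard error: SE = √(s₁²/n₁ + s₂²/n₂)
= √(10²/35 + 8²/35)
= √(2.857143 + 1.828571)
= 2.164651

For 90% confidence, z* = 1.645 (from standard normal table)
Margin of error: E = z* × SE = 1.645 × 2.164651 = 3.5609

Z-interval: (x̄₁ - x̄₂) ± E = 8 ± 3.5609 = (4.4391, 11.5609)

Rounded to 2 decimal places:

(4.44, 11.56)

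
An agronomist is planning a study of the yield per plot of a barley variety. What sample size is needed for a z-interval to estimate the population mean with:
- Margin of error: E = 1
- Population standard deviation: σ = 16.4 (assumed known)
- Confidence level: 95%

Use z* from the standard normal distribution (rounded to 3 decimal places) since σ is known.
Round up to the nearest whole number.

Using z* since population σ is known (z-interval formula).

For 95% confidence, z* = 1.96 (from standard normal table)

Sample size formula for z-interval: n = (z*σ/E)²

n = (1.96 × 16.4 / 1)²
  = (32.144000)²
  = 1033.2367

Round up to the nearest whole number: n = 1034

1034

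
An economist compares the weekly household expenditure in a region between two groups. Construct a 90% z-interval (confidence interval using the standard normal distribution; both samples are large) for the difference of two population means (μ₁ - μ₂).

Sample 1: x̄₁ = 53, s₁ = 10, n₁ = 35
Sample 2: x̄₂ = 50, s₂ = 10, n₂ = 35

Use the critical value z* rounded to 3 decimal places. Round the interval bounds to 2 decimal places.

Both samples are large (n₁ = 35 ≥ 30, n₂ = 35 ≥ 30), so a z-interval for the difference of means applies.

Point estimate: x̄₁ - x̄₂ = 53 - 50 = 3

Standard error: SE = √(s₁²/n₁ + s₂²/n₂)
= √(10²/35 + 10²/35)
= √(2.857143 + 2.857143)
= 2.390457

For 90% confidence, z* = 1.645 (from standard normal table)
Margin of error: E = z* × SE = 1.645 × 2.390457 = 3.9323

Z-interval: (x̄₁ - x̄₂) ± E = 3 ± 3.9323 = (-0.9323, 6.9323)

Rounded to 2 decimal places:

(-0.93, 6.93)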